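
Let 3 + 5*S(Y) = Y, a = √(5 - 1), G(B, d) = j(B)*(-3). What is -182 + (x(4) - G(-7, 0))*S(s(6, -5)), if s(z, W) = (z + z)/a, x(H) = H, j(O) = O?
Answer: -961/5 ≈ -192.20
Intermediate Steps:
G(B, d) = -3*B (G(B, d) = B*(-3) = -3*B)
a = 2 (a = √4 = 2)
s(z, W) = z (s(z, W) = (z + z)/2 = (2*z)*(½) = z)
S(Y) = -⅗ + Y/5
-182 + (x(4) - G(-7, 0))*S(s(6, -5)) = -182 + (4 - (-3)*(-7))*(-⅗ + (⅕)*6) = -182 + (4 - 1*21)*(-⅗ + 6/5) = -182 + (4 - 21)*(⅗) = -182 - 17*⅗ = -182 - 51/5 = -961/5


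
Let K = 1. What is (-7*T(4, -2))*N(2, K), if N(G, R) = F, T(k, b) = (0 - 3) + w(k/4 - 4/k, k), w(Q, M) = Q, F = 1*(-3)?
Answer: -63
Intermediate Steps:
F = -3
T(k, b) = -3 - 4/k + k/4 (T(k, b) = (0 - 3) + (k/4 - 4/k) = -3 + (k*(¼) - 4/k) = -3 + (k/4 - 4/k) = -3 + (-4/k + k/4) = -3 - 4/k + k/4)
N(G, R) = -3
(-7*T(4, -2))*N(2, K) = -7*(-3 - 4/4 + (¼)*4)*(-3) = -7*(-3 - 4*¼ + 1)*(-3) = -7*(-3 - 1 + 1)*(-3) = -7*(-3)*(-3) = 21*(-3) = -63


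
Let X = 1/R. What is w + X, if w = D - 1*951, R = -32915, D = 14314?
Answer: 439843144/32915 ≈ 13363.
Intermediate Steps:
X = -1/32915 (X = 1/(-32915) = -1/32915 ≈ -3.0381e-5)
w = 13363 (w = 14314 - 1*951 = 14314 - 951 = 13363)
w + X = 13363 - 1/32915 = 439843144/32915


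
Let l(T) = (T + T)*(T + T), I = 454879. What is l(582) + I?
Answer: 1809775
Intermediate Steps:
l(T) = 4*T**2 (l(T) = (2*T)*(2*T) = 4*T**2)
l(582) + I = 4*582**2 + 454879 = 4*338724 + 454879 = 1354896 + 454879 = 1809775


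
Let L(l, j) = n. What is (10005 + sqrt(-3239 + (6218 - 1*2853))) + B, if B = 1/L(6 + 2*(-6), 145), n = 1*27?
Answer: 270136/27 + 3*sqrt(14) ≈ 10016.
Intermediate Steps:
n = 27
L(l, j) = 27
B = 1/27 ≈ 0.037037
(10005 + sqrt(-3239 + (6218 - 1*2853))) + B = (10005 + sqrt(-3239 + (6218 - 1*2853))) + 1/27 = (10005 + sqrt(-3239 + (6218 - 2853))) + 1/27 = (10005 + sqrt(-3239 + 3365)) + 1/27 = (10005 + sqrt(126)) + 1/27 = (10005 + 3*sqrt(14)) + 1/27 = 270136/27 + 3*sqrt(14)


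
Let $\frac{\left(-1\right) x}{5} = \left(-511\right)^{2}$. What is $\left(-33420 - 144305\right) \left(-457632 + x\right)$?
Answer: $313371295825$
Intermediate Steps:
$x = -1305605$ ($x = - 5 \left(-511\right)^{2} = \left(-5\right) 261121 = -1305605$)
$\left(-33420 - 144305\right) \left(-457632 + x\right) = \left(-33420 - 144305\right) \left(-457632 - 1305605\right) = \left(-177725\right) \left(-1763237\right) = 313371295825$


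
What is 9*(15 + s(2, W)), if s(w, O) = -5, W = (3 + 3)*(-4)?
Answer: 90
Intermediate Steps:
W = -24 (W = 6*(-4) = -24)
9*(15 + s(2, W)) = 9*(15 - 5) = 9*10 = 90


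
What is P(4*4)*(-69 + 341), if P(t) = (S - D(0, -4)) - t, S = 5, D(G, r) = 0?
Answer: -2992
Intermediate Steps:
P(t) = 5 - t (P(t) = (5 - 1*0) - t = (5 + 0) - t = 5 - t)
P(4*4)*(-69 + 341) = (5 - 4*4)*(-69 + 341) = (5 - 1*16)*272 = (5 - 16)*272 = -11*272 = -2992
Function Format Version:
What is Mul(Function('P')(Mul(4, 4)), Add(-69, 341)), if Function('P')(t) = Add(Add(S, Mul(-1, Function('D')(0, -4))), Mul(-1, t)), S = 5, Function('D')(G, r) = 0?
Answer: -2992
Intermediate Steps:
Function('P')(t) = Add(5, Mul(-1, t)) (Function('P')(t) = Add(Add(5, Mul(-1, 0)), Mul(-1, t)) = Add(Add(5, 0), Mul(-1, t)) = Add(5, Mul(-1, t)))
Mul(Function('P')(Mul(4, 4)), Add(-69, 341)) = Mul(Add(5, Mul(-1, Mul(4, 4))), Add(-69, 341)) = Mul(Add(5, Mul(-1, 16)), 272) = Mul(Add(5, -16), 272) = Mul(-11, 272) = -2992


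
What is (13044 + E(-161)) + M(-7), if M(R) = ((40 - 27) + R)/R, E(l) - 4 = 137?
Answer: 92289/7 ≈ 13184.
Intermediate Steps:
E(l) = 141 (E(l) = 4 + 137 = 141)
M(R) = (13 + R)/R
(13044 + E(-161)) + M(-7) = (13044 + 141) + (13 - 7)/(-7) = 13185 - ⅐*6 = 13185 - 6/7 = 92289/7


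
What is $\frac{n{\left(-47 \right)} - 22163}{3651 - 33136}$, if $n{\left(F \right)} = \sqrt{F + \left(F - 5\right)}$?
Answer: $\frac{22163}{29485} - \frac{3 i \sqrt{11}}{29485} \approx 0.75167 - 0.00033746 i$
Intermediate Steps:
$n{\left(F \right)} = \sqrt{-5 + 2 F}$ ($n{\left(F \right)} = \sqrt{F + \left(F - 5\right)} = \sqrt{F + \left(-5 + F\right)} = \sqrt{-5 + 2 F}$)
$\frac{n{\left(-47 \right)} - 22163}{3651 - 33136} = \frac{\sqrt{-5 + 2 \left(-47\right)} - 22163}{3651 - 33136} = \frac{\sqrt{-5 - 94} - 22163}{-29485} = \left(\sqrt{-99} - 22163\right) \left(- \frac{1}{29485}\right) = \left(3 i \sqrt{11} - 22163\right) \left(- \frac{1}{29485}\right) = \left(-22163 + 3 i \sqrt{11}\right) \left(- \frac{1}{29485}\right) = \frac{22163}{29485} - \frac{3 i \sqrt{11}}{29485}$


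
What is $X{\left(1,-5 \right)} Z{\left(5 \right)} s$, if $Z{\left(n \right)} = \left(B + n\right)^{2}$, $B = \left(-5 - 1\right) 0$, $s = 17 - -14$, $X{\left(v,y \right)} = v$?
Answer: $775$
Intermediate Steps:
$s = 31$ ($s = 17 + 14 = 31$)
$B = 0$ ($B = \left(-6\right) 0 = 0$)
$Z{\left(n \right)} = n^{2}$ ($Z{\left(n \right)} = \left(0 + n\right)^{2} = n^{2}$)
$X{\left(1,-5 \right)} Z{\left(5 \right)} s = 1 \cdot 5^{2} \cdot 31 = 1 \cdot 25 \cdot 31 = 25 \cdot 31 = 775$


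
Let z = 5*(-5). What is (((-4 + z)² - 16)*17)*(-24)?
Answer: -336600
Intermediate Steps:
z = -25
(((-4 + z)² - 16)*17)*(-24) = (((-4 - 25)² - 16)*17)*(-24) = (((-29)² - 16)*17)*(-24) = ((841 - 16)*17)*(-24) = (825*17)*(-24) = 14025*(-24) = -336600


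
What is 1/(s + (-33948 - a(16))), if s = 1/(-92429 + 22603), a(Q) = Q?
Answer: -69826/2371570265 ≈ -2.9443e-5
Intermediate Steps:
s = -1/69826 (s = 1/(-69826) = -1/69826 ≈ -1.4321e-5)
1/(s + (-33948 - a(16))) = 1/(-1/69826 + (-33948 - 1*16)) = 1/(-1/69826 + (-33948 - 16)) = 1/(-1/69826 - 33964) = 1/(-2371570265/69826) = -69826/2371570265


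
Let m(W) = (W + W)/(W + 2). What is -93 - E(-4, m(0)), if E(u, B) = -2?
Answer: -91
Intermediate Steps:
m(W) = 2*W/(2 + W) (m(W) = (2*W)/(2 + W) = 2*W/(2 + W))
-93 - E(-4, m(0)) = -93 - 1*(-2) = -93 + 2 = -91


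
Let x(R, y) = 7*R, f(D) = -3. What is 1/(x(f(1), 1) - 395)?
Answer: -1/416 ≈ -0.0024038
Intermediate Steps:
1/(x(f(1), 1) - 395) = 1/(7*(-3) - 395) = 1/(-21 - 395) = 1/(-416) = -1/416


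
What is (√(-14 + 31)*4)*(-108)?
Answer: -432*√17 ≈ -1781.2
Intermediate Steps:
(√(-14 + 31)*4)*(-108) = (√17*4)*(-108) = (4*√17)*(-108) = -432*√17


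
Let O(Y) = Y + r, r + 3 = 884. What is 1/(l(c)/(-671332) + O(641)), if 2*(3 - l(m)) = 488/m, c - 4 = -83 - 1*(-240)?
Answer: 108084452/164504535705 ≈ 0.00065703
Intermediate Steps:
r = 881 (r = -3 + 884 = 881)
O(Y) = 881 + Y (O(Y) = Y + 881 = 881 + Y)
c = 161 (c = 4 + (-83 - 1*(-240)) = 4 + (-83 + 240) = 4 + 157 = 161)
l(m) = 3 - 244/m
1/(l(c)/(-671332) + O(641)) = 1/((3 - 244/161)/(-671332) + (881 + 641)) = 1/((3 - 244*1/161)*(-1/671332) + 1522) = 1/((3 - 244/161)*(-1/671332) + 1522) = 1/((239/161)*(-1/671332) + 1522) = 1/(-239/108084452 + 1522) = 1/(164504535705/108084452) = 108084452/164504535705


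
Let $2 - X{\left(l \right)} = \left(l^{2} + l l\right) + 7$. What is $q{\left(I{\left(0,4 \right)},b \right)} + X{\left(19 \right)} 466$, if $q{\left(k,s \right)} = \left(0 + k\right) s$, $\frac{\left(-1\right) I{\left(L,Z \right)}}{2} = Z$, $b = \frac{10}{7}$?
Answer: $- \frac{2371554}{7} \approx -3.3879 \cdot 10^{5}$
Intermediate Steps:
$b = \frac{10}{7}$ ($b = 10 \cdot \frac{1}{7} = \frac{10}{7} \approx 1.4286$)
$I{\left(L,Z \right)} = - 2 Z$
$X{\left(l \right)} = -5 - 2 l^{2}$ ($X{\left(l \right)} = 2 - \left(\left(l^{2} + l l\right) + 7\right) = 2 - \left(\left(l^{2} + l^{2}\right) + 7\right) = 2 - \left(2 l^{2} + 7\right) = 2 - \left(7 + 2 l^{2}\right) = -5 - 2 l^{2}$)
$q{\left(k,s \right)} = k s$
$q{\left(I{\left(0,4 \right)},b \right)} + X{\left(19 \right)} 466 = \left(-2\right) 4 \cdot \frac{10}{7} + \left(-5 - 2 \cdot 19^{2}\right) 466 = \left(-8\right) \frac{10}{7} + \left(-5 - 722\right) 466 = - \frac{80}{7} + \left(-5 - 722\right) 466 = - \frac{80}{7} - 338782 = - \frac{2371554}{7}$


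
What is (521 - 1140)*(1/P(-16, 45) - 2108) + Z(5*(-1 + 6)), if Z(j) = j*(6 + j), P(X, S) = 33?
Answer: 43085072/33 ≈ 1.3056e+6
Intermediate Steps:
(521 - 1140)*(1/P(-16, 45) - 2108) + Z(5*(-1 + 6)) = (521 - 1140)*(1/33 - 2108) + (5*(-1 + 6))*(6 + 5*(-1 + 6)) = -619*(1/33 - 2108) + (5*5)*(6 + 5*5) = -619*(-69563/33) + 25*(6 + 25) = 43059497/33 + 25*31 = 43059497/33 + 775 = 43085072/33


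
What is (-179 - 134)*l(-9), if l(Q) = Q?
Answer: 2817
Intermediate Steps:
(-179 - 134)*l(-9) = (-179 - 134)*(-9) = -313*(-9) = 2817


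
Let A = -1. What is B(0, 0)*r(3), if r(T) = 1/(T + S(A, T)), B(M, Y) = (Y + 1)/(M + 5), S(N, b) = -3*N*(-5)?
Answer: -1/60 ≈ -0.016667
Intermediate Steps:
S(N, b) = 15*N
B(M, Y) = (1 + Y)/(5 + M)
r(T) = 1/(-15 + T) (r(T) = 1/(T + 15*(-1)) = 1/(T - 15) = 1/(-15 + T))
B(0, 0)*r(3) = ((1 + 0)/(5 + 0))/(-15 + 3) = (1/5)/(-12) = ((⅕)*1)*(-1/12) = (⅕)*(-1/12) = -1/60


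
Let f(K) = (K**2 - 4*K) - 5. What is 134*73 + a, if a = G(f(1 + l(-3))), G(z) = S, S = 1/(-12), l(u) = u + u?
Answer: 117383/12 ≈ 9781.9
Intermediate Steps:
l(u) = 2*u
f(K) = -5 + K**2 - 4*K
S = -1/12 ≈ -0.083333
G(z) = -1/12
a = -1/12 ≈ -0.083333
134*73 + a = 134*73 - 1/12 = 9782 - 1/12 = 117383/12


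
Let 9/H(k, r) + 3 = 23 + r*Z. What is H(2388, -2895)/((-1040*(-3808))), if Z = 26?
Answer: -9/298014080000 ≈ -3.0200e-11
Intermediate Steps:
H(k, r) = 9/(20 + 26*r) (H(k, r) = 9/(-3 + (23 + r*26)) = 9/(-3 + (23 + 26*r)) = 9/(20 + 26*r))
H(2388, -2895)/((-1040*(-3808))) = (9/(2*(10 + 13*(-2895))))/((-1040*(-3808))) = (9/(2*(10 - 37635)))/3960320 = ((9/2)/(-37625))*(1/3960320) = ((9/2)*(-1/37625))*(1/3960320) = -9/75250*1/3960320 = -9/298014080000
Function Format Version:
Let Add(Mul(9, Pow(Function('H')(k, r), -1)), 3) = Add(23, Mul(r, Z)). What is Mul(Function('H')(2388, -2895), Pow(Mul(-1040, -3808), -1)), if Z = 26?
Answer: Rational(-9, 298014080000) ≈ -3.0200e-11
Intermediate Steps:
Function('H')(k, r) = Mul(9, Pow(Add(20, Mul(26, r)), -1)) (Function('H')(k, r) = Mul(9, Pow(Add(-3, Add(23, Mul(r, 26))), -1)) = Mul(9, Pow(Add(-3, Add(23, Mul(26, r))), -1)) = Mul(9, Pow(Add(20, Mul(26, r)), -1)))
Mul(Function('H')(2388, -2895), Pow(Mul(-1040, -3808), -1)) = Mul(Mul(Rational(9, 2), Pow(Add(10, Mul(13, -2895)), -1)), Pow(Mul(-1040, -3808), -1)) = Mul(Mul(Rational(9, 2), Pow(Add(10, -37635), -1)), Pow(3960320, -1)) = Mul(Mul(Rational(9, 2), Pow(-37625, -1)), Rational(1, 3960320)) = Mul(Mul(Rational(9, 2), Rational(-1, 37625)), Rational(1, 3960320)) = Mul(Rational(-9, 75250), Rational(1, 3960320)) = Rational(-9, 298014080000)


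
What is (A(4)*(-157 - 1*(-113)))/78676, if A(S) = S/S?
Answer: -11/19669 ≈ -0.00055926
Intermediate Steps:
A(S) = 1
(A(4)*(-157 - 1*(-113)))/78676 = (1*(-157 - 1*(-113)))/78676 = (1*(-157 + 113))*(1/78676) = (1*(-44))*(1/78676) = -44*1/78676 = -11/19669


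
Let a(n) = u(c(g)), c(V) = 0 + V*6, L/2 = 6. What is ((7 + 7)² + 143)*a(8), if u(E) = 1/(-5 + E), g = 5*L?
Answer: 339/355 ≈ 0.95493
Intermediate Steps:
L = 12 (L = 2*6 = 12)
g = 60 (g = 5*12 = 60)
c(V) = 6*V (c(V) = 0 + 6*V = 6*V)
a(n) = 1/355 (a(n) = 1/(-5 + 6*60) = 1/(-5 + 360) = 1/355)
((7 + 7)² + 143)*a(8) = ((7 + 7)² + 143)*(1/355) = (14² + 143)*(1/355) = (196 + 143)*(1/355) = 339*(1/355) = 339/355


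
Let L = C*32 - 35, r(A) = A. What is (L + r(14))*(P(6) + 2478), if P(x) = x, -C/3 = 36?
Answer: -8636868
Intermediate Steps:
C = -108 (C = -3*36 = -108)
L = -3491 (L = -108*32 - 35 = -3456 - 35 = -3491)
(L + r(14))*(P(6) + 2478) = (-3491 + 14)*(6 + 2478) = -3477*2484 = -8636868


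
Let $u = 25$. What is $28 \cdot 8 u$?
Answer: $5600$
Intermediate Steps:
$28 \cdot 8 u = 28 \cdot 8 \cdot 25 = 224 \cdot 25 = 5600$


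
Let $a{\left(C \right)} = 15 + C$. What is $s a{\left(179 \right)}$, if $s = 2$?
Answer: $388$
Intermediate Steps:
$s a{\left(179 \right)} = 2 \left(15 + 179\right) = 2 \cdot 194 = 388$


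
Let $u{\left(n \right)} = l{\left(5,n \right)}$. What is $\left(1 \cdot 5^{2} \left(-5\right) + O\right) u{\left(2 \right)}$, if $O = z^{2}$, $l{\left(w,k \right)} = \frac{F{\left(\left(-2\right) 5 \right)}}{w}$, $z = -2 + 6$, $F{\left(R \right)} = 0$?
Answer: $0$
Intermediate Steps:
$z = 4$
$l{\left(w,k \right)} = 0$ ($l{\left(w,k \right)} = \frac{0}{w} = 0$)
$u{\left(n \right)} = 0$
$O = 16$ ($O = 4^{2} = 16$)
$\left(1 \cdot 5^{2} \left(-5\right) + O\right) u{\left(2 \right)} = \left(1 \cdot 5^{2} \left(-5\right) + 16\right) 0 = \left(1 \cdot 25 \left(-5\right) + 16\right) 0 = \left(25 \left(-5\right) + 16\right) 0 = \left(-125 + 16\right) 0 = \left(-109\right) 0 = 0$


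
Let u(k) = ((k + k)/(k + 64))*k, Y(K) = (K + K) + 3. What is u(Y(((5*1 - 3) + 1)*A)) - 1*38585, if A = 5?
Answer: -3740567/97 ≈ -38563.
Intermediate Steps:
Y(K) = 3 + 2*K (Y(K) = 2*K + 3 = 3 + 2*K)
u(k) = 2*k²/(64 + k) (u(k) = ((2*k)/(64 + k))*k = (2*k/(64 + k))*k = 2*k²/(64 + k))
u(Y(((5*1 - 3) + 1)*A)) - 1*38585 = 2*(3 + 2*(((5*1 - 3) + 1)*5))²/(64 + (3 + 2*(((5*1 - 3) + 1)*5))) - 1*38585 = 2*(3 + 2*(((5 - 3) + 1)*5))²/(64 + (3 + 2*(((5 - 3) + 1)*5))) - 38585 = 2*(3 + 2*((2 + 1)*5))²/(64 + (3 + 2*((2 + 1)*5))) - 38585 = 2*(3 + 2*(3*5))²/(64 + (3 + 2*(3*5))) - 38585 = 2*(3 + 2*15)²/(64 + (3 + 2*15)) - 38585 = 2*(3 + 30)²/(64 + (3 + 30)) - 38585 = 2*33²/(64 + 33) - 38585 = 2*1089/97 - 38585 = 2*1089*(1/97) - 38585 = 2178/97 - 38585 = -3740567/97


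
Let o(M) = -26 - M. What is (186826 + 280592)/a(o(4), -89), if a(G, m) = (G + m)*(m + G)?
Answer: 66774/2023 ≈ 33.007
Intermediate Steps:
a(G, m) = (G + m)² (a(G, m) = (G + m)*(G + m) = (G + m)²)
(186826 + 280592)/a(o(4), -89) = (186826 + 280592)/(((-26 - 1*4) - 89)²) = 467418/(((-26 - 4) - 89)²) = 467418/((-30 - 89)²) = 467418/((-119)²) = 467418/14161 = 467418*(1/14161) = 66774/2023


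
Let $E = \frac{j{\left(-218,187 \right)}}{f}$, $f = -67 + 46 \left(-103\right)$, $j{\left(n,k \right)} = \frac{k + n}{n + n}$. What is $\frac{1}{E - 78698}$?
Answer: $- \frac{67580}{5318410841} \approx -1.2707 \cdot 10^{-5}$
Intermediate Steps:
$j{\left(n,k \right)} = \frac{k + n}{2 n}$
$f = -4805$ ($f = -67 - 4738 = -4805$)
$E = - \frac{1}{67580}$ ($E = \frac{\frac{1}{2} \frac{1}{-218} \left(187 - 218\right)}{-4805} = \frac{1}{2} \left(- \frac{1}{218}\right) \left(-31\right) \left(- \frac{1}{4805}\right) = \frac{31}{436} \left(- \frac{1}{4805}\right) = - \frac{1}{67580} \approx -1.4797 \cdot 10^{-5}$)
$\frac{1}{E - 78698} = \frac{1}{- \frac{1}{67580} - 78698} = \frac{1}{- \frac{5318410841}{67580}} = - \frac{67580}{5318410841}$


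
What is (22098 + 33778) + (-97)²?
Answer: 65285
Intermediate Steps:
(22098 + 33778) + (-97)² = 55876 + 9409 = 65285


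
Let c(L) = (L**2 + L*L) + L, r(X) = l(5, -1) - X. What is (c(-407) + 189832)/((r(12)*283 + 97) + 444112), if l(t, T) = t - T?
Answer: 520723/442511 ≈ 1.1767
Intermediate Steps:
r(X) = 6 - X (r(X) = (5 - 1*(-1)) - X = (5 + 1) - X = 6 - X)
c(L) = L + 2*L**2 (c(L) = (L**2 + L**2) + L = 2*L**2 + L = L + 2*L**2)
(c(-407) + 189832)/((r(12)*283 + 97) + 444112) = (-407*(1 + 2*(-407)) + 189832)/(((6 - 1*12)*283 + 97) + 444112) = (-407*(1 - 814) + 189832)/(((6 - 12)*283 + 97) + 444112) = (-407*(-813) + 189832)/((-6*283 + 97) + 444112) = (330891 + 189832)/((-1698 + 97) + 444112) = 520723/(-1601 + 444112) = 520723/442511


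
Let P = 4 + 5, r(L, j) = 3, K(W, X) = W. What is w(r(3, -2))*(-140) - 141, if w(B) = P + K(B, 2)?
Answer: -1821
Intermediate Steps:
P = 9
w(B) = 9 + B
w(r(3, -2))*(-140) - 141 = (9 + 3)*(-140) - 141 = 12*(-140) - 141 = -1680 - 141 = -1821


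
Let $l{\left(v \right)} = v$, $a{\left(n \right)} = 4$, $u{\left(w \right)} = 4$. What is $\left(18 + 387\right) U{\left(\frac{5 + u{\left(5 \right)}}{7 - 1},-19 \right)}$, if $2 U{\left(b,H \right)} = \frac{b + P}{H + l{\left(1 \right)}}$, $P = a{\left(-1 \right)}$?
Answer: $- \frac{495}{8} \approx -61.875$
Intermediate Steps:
$P = 4$
$U{\left(b,H \right)} = \frac{4 + b}{2 \left(1 + H\right)}$ ($U{\left(b,H \right)} = \frac{\left(b + 4\right) \frac{1}{H + 1}}{2} = \frac{\left(4 + b\right) \frac{1}{1 + H}}{2} = \frac{\frac{1}{1 + H} \left(4 + b\right)}{2} = \frac{4 + b}{2 \left(1 + H\right)}$)
$\left(18 + 387\right) U{\left(\frac{5 + u{\left(5 \right)}}{7 - 1},-19 \right)} = \left(18 + 387\right) \frac{4 + \frac{5 + 4}{7 - 1}}{2 \left(1 - 19\right)} = 405 \frac{4 + \frac{9}{6}}{2 \left(-18\right)} = 405 \cdot \frac{1}{2} \left(- \frac{1}{18}\right) \left(4 + 9 \cdot \frac{1}{6}\right) = 405 \cdot \frac{1}{2} \left(- \frac{1}{18}\right) \left(4 + \frac{3}{2}\right) = 405 \cdot \frac{1}{2} \left(- \frac{1}{18}\right) \frac{11}{2} = 405 \left(- \frac{11}{72}\right) = - \frac{495}{8}$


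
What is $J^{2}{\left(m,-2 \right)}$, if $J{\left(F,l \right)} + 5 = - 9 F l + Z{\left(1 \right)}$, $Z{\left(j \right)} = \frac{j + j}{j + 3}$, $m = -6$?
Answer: $\frac{50625}{4} \approx 12656.0$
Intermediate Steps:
$Z{\left(j \right)} = \frac{2 j}{3 + j}$
$J{\left(F,l \right)} = - \frac{9}{2} - 9 F l$ ($J{\left(F,l \right)} = -5 + \left(- 9 F l + 2 \cdot 1 \frac{1}{3 + 1}\right) = -5 - \left(- \frac{1}{2} + 9 F l\right) = - \frac{9}{2} - 9 F l$)
$J^{2}{\left(m,-2 \right)} = \left(- \frac{9}{2} - \left(-54\right) \left(-2\right)\right)^{2} = \left(- \frac{9}{2} - 108\right)^{2} = \left(- \frac{225}{2}\right)^{2} = \frac{50625}{4}$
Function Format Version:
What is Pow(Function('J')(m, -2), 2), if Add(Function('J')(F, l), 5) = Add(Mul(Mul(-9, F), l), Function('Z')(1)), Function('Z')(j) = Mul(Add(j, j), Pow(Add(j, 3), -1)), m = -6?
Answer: Rational(50625, 4) ≈ 12656.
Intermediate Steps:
Function('Z')(j) = Mul(2, j, Pow(Add(3, j), -1)) (Function('Z')(j) = Mul(Mul(2, j), Pow(Add(3, j), -1)) = Mul(2, j, Pow(Add(3, j), -1)))
Function('J')(F, l) = Add(Rational(-9, 2), Mul(-9, F, l)) (Function('J')(F, l) = Add(-5, Add(Mul(Mul(-9, F), l), Mul(2, 1, Pow(Add(3, 1), -1)))) = Add(-5, Add(Mul(-9, F, l), Mul(2, 1, Pow(4, -1)))) = Add(-5, Add(Mul(-9, F, l), Mul(2, 1, Rational(1, 4)))) = Add(-5, Add(Mul(-9, F, l), Rational(1, 2))) = Add(-5, Add(Rational(1, 2), Mul(-9, F, l))) = Add(Rational(-9, 2), Mul(-9, F, l)))
Pow(Function('J')(m, -2), 2) = Pow(Add(Rational(-9, 2), Mul(-9, -6, -2)), 2) = Pow(Add(Rational(-9, 2), -108), 2) = Pow(Rational(-225, 2), 2) = Rational(50625, 4)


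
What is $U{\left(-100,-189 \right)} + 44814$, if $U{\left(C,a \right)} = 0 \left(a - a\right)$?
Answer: $44814$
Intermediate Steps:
$U{\left(C,a \right)} = 0$ ($U{\left(C,a \right)} = 0 \cdot 0 = 0$)
$U{\left(-100,-189 \right)} + 44814 = 0 + 44814 = 44814$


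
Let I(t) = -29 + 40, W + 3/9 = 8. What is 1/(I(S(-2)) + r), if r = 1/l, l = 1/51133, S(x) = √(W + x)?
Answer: 1/51144 ≈ 1.9553e-5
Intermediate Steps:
W = 23/3 (W = -⅓ + 8 = 23/3 ≈ 7.6667)
S(x) = √(23/3 + x)
l = 1/51133 ≈ 1.9557e-5
r = 51133 (r = 1/(1/51133) = 51133)
I(t) = 11
1/(I(S(-2)) + r) = 1/(11 + 51133) = 1/51144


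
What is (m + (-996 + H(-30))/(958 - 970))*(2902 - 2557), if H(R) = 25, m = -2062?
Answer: -2733895/4 ≈ -6.8347e+5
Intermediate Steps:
(m + (-996 + H(-30))/(958 - 970))*(2902 - 2557) = (-2062 + (-996 + 25)/(958 - 970))*(2902 - 2557) = (-2062 - 971/(-12))*345 = (-2062 - 971*(-1/12))*345 = (-2062 + 971/12)*345 = -23773/12*345 = -2733895/4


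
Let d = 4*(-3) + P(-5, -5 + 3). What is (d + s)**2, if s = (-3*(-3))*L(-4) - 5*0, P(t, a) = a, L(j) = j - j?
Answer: 196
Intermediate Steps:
L(j) = 0
d = -14 (d = 4*(-3) + (-5 + 3) = -12 - 2 = -14)
s = 0 (s = -3*(-3)*0 - 5*0 = 9*0 + 0 = 0 + 0 = 0)
(d + s)**2 = (-14 + 0)**2 = (-14)**2 = 196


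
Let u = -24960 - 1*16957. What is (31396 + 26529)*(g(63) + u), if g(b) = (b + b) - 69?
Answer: -2424740500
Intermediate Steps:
g(b) = -69 + 2*b (g(b) = 2*b - 69 = -69 + 2*b)
u = -41917 (u = -24960 - 16957 = -41917)
(31396 + 26529)*(g(63) + u) = (31396 + 26529)*((-69 + 2*63) - 41917) = 57925*((-69 + 126) - 41917) = 57925*(57 - 41917) = 57925*(-41860) = -2424740500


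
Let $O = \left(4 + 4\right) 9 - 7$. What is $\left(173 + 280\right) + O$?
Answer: $518$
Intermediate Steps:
$O = 65$ ($O = 8 \cdot 9 - 7 = 72 - 7 = 65$)
$\left(173 + 280\right) + O = \left(173 + 280\right) + 65 = 453 + 65 = 518$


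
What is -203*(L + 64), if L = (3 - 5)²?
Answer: -13804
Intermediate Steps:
L = 4 (L = (-2)² = 4)
-203*(L + 64) = -203*(4 + 64) = -203*68 = -13804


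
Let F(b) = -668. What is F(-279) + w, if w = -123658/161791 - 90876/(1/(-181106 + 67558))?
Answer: 1669486928873922/161791 ≈ 1.0319e+10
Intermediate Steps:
w = 1669487036950310/161791 (w = -123658*1/161791 - 90876/(1/(-113548)) = -123658/161791 - 90876/(-1/113548) = -123658/161791 - 90876*(-113548) = -123658/161791 + 10318788048 = 1669487036950310/161791 ≈ 1.0319e+10)
F(-279) + w = -668 + 1669487036950310/161791 = 1669486928873922/161791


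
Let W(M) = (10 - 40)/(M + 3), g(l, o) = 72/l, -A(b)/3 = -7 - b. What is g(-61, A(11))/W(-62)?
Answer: -708/305 ≈ -2.3213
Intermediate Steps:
A(b) = 21 + 3*b (A(b) = -3*(-7 - b) = 21 + 3*b)
W(M) = -30/(3 + M)
g(-61, A(11))/W(-62) = (72/(-61))/((-30/(3 - 62))) = (72*(-1/61))/((-30/(-59))) = -72/(61*((-30*(-1/59)))) = -72/(61*30/59) = -72/61*59/30 = -708/305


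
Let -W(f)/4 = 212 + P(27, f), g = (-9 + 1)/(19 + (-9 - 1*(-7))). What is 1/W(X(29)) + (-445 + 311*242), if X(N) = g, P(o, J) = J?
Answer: 1076167711/14384 ≈ 74817.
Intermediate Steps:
g = -8/17 (g = -8/(19 + (-9 + 7)) = -8/(19 - 2) = -8/17 ≈ -0.47059)
X(N) = -8/17
W(f) = -848 - 4*f (W(f) = -4*(212 + f) = -848 - 4*f)
1/W(X(29)) + (-445 + 311*242) = 1/(-848 - 4*(-8/17)) + (-445 + 311*242) = 1/(-848 + 32/17) + (-445 + 75262) = 1/(-14384/17) + 74817 = -17/14384 + 74817 = 1076167711/14384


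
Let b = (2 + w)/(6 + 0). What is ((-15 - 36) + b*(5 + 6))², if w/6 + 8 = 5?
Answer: 58081/9 ≈ 6453.4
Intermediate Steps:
w = -18 (w = -48 + 6*5 = -48 + 30 = -18)
b = -8/3 (b = (2 - 18)/(6 + 0) = -16/6 = -16*⅙ = -8/3 ≈ -2.6667)
((-15 - 36) + b*(5 + 6))² = ((-15 - 36) - 8*(5 + 6)/3)² = (-51 - 8/3*11)² = (-51 - 88/3)² = (-241/3)² = 58081/9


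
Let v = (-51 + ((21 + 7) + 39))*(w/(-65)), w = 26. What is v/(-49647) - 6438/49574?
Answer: -798275281/6153000945 ≈ -0.12974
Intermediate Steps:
v = -32/5 (v = (-51 + ((21 + 7) + 39))*(26/(-65)) = (-51 + (28 + 39))*(26*(-1/65)) = (-51 + 67)*(-2/5) = 16*(-2/5) = -32/5 ≈ -6.4000)
v/(-49647) - 6438/49574 = -32/5/(-49647) - 6438/49574 = -32/5*(-1/49647) - 6438*1/49574 = 32/248235 - 3219/24787 = -798275281/6153000945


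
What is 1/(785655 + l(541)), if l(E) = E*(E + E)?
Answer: 1/1371017 ≈ 7.2939e-7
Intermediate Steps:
l(E) = 2*E**2 (l(E) = E*(2*E) = 2*E**2)
1/(785655 + l(541)) = 1/(785655 + 2*541**2) = 1/(785655 + 2*292681) = 1/(785655 + 585362) = 1/1371017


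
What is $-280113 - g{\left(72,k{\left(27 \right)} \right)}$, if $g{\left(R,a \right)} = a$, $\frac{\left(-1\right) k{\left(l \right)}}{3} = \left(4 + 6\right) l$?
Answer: $-279303$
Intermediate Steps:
$k{\left(l \right)} = - 30 l$ ($k{\left(l \right)} = - 3 \left(4 + 6\right) l = - 3 \cdot 10 l = - 30 l$)
$-280113 - g{\left(72,k{\left(27 \right)} \right)} = -280113 - \left(-30\right) 27 = -280113 - -810 = -280113 + 810 = -279303$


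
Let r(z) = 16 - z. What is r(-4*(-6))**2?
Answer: 64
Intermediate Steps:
r(-4*(-6))**2 = (16 - (-4)*(-6))**2 = (16 - 1*24)**2 = (16 - 24)**2 = (-8)**2 = 64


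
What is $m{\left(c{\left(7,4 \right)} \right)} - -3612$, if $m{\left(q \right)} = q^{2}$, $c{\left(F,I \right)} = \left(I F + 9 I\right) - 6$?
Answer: $6976$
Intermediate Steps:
$c{\left(F,I \right)} = -6 + 9 I + F I$ ($c{\left(F,I \right)} = \left(F I + 9 I\right) - 6 = \left(9 I + F I\right) - 6 = -6 + 9 I + F I$)
$m{\left(c{\left(7,4 \right)} \right)} - -3612 = \left(-6 + 9 \cdot 4 + 7 \cdot 4\right)^{2} - -3612 = \left(-6 + 36 + 28\right)^{2} + 3612 = 58^{2} + 3612 = 3364 + 3612 = 6976$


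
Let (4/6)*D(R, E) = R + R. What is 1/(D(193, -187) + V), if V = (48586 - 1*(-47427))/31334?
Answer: 31334/18238399 ≈ 0.0017180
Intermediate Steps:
D(R, E) = 3*R (D(R, E) = 3*(R + R)/2 = 3*(2*R)/2 = 3*R)
V = 96013/31334 (V = (48586 + 47427)*(1/31334) = 96013*(1/31334) = 96013/31334 ≈ 3.0642)
1/(D(193, -187) + V) = 1/(3*193 + 96013/31334) = 1/(579 + 96013/31334) = 1/(18238399/31334) = 31334/18238399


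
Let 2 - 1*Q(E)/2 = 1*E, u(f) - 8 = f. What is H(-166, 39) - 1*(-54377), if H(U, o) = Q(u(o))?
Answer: 54287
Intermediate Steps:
u(f) = 8 + f
Q(E) = 4 - 2*E
H(U, o) = -12 - 2*o (H(U, o) = 4 - 2*(8 + o) = 4 + (-16 - 2*o) = -12 - 2*o)
H(-166, 39) - 1*(-54377) = (-12 - 2*39) - 1*(-54377) = (-12 - 78) + 54377 = -90 + 54377 = 54287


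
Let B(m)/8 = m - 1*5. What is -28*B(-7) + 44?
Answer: 2732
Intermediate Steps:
B(m) = -40 + 8*m (B(m) = 8*(m - 1*5) = 8*(m - 5) = 8*(-5 + m) = -40 + 8*m)
-28*B(-7) + 44 = -28*(-40 + 8*(-7)) + 44 = -28*(-40 - 56) + 44 = -28*(-96) + 44 = 2688 + 44 = 2732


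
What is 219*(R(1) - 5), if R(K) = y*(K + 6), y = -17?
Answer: -27156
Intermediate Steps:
R(K) = -102 - 17*K (R(K) = -17*(K + 6) = -17*(6 + K) = -102 - 17*K)
219*(R(1) - 5) = 219*((-102 - 17*1) - 5) = 219*((-102 - 17) - 5) = 219*(-119 - 5) = 219*(-124) = -27156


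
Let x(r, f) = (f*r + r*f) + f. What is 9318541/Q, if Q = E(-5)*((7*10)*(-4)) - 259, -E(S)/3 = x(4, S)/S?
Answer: 9318541/7301 ≈ 1276.3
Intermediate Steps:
x(r, f) = f + 2*f*r (x(r, f) = (f*r + f*r) + f = 2*f*r + f = f + 2*f*r)
E(S) = -27 (E(S) = -3*S*(1 + 2*4)/S = -3*S*(1 + 8)/S = -3*S*9/S = -3*9*S/S = -3*9 = -27)
Q = 7301 (Q = -27*7*10*(-4) - 259 = -1890*(-4) - 259 = -27*(-280) - 259 = 7560 - 259 = 7301)
9318541/Q = 9318541/7301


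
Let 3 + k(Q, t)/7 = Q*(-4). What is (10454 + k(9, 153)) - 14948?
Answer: -4767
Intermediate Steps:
k(Q, t) = -21 - 28*Q (k(Q, t) = -21 + 7*(Q*(-4)) = -21 + 7*(-4*Q) = -21 - 28*Q)
(10454 + k(9, 153)) - 14948 = (10454 + (-21 - 28*9)) - 14948 = (10454 + (-21 - 252)) - 14948 = (10454 - 273) - 14948 = 10181 - 14948 = -4767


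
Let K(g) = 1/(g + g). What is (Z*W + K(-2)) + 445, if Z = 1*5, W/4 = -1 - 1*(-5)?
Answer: 2099/4 ≈ 524.75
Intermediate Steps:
W = 16 (W = 4*(-1 - 1*(-5)) = 4*(-1 + 5) = 4*4 = 16)
Z = 5
K(g) = 1/(2*g)
(Z*W + K(-2)) + 445 = (5*16 + (½)/(-2)) + 445 = (80 + (½)*(-½)) + 445 = (80 - ¼) + 445 = 319/4 + 445 = 2099/4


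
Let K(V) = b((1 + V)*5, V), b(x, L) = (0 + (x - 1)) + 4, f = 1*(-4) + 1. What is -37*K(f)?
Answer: 259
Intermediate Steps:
f = -3 (f = -4 + 1 = -3)
b(x, L) = 3 + x (b(x, L) = (0 + (-1 + x)) + 4 = (-1 + x) + 4 = 3 + x)
K(V) = 8 + 5*V (K(V) = 3 + (1 + V)*5 = 3 + (5 + 5*V) = 8 + 5*V)
-37*K(f) = -37*(8 + 5*(-3)) = -37*(8 - 15) = -37*(-7) = 259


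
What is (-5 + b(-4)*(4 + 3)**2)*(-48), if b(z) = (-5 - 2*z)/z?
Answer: 2004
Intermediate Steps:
b(z) = (-5 - 2*z)/z
(-5 + b(-4)*(4 + 3)**2)*(-48) = (-5 + (-2 - 5/(-4))*(4 + 3)**2)*(-48) = (-5 + (-2 - 5*(-1/4))*7**2)*(-48) = (-5 + (-2 + 5/4)*49)*(-48) = (-5 - 3/4*49)*(-48) = (-5 - 147/4)*(-48) = -167/4*(-48) = 2004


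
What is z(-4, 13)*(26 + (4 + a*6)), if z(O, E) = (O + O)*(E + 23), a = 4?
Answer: -15552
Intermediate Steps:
z(O, E) = 2*O*(23 + E) (z(O, E) = (2*O)*(23 + E) = 2*O*(23 + E))
z(-4, 13)*(26 + (4 + a*6)) = (2*(-4)*(23 + 13))*(26 + (4 + 4*6)) = (2*(-4)*36)*(26 + (4 + 24)) = -288*(26 + 28) = -288*54 = -15552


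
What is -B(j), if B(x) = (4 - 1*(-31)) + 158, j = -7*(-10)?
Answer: -193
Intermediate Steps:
j = 70
B(x) = 193 (B(x) = (4 + 31) + 158 = 35 + 158 = 193)
-B(j) = -1*193 = -193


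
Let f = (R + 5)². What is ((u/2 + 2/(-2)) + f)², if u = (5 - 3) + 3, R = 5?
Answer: 41209/4 ≈ 10302.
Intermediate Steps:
f = 100 (f = (5 + 5)² = 10² = 100)
u = 5 (u = 2 + 3 = 5)
((u/2 + 2/(-2)) + f)² = ((5/2 + 2/(-2)) + 100)² = ((5*(½) + 2*(-½)) + 100)² = ((5/2 - 1) + 100)² = (3/2 + 100)² = (203/2)² = 41209/4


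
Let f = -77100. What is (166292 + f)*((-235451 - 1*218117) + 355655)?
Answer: -8733056296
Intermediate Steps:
(166292 + f)*((-235451 - 1*218117) + 355655) = (166292 - 77100)*((-235451 - 1*218117) + 355655) = 89192*((-235451 - 218117) + 355655) = 89192*(-453568 + 355655) = 89192*(-97913) = -8733056296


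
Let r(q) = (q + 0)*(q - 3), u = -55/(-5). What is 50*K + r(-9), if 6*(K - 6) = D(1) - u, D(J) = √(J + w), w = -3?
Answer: 949/3 + 25*I*√2/3 ≈ 316.33 + 11.785*I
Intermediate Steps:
u = 11 (u = -55*(-⅕) = 11)
D(J) = √(-3 + J) (D(J) = √(J - 3) = √(-3 + J))
K = 25/6 + I*√2/6 (K = 6 + (√(-3 + 1) - 1*11)/6 = 6 + (√(-2) - 11)/6 = 6 + (I*√2 - 11)/6 = 6 + (-11 + I*√2)/6 = 6 + (-11/6 + I*√2/6) = 25/6 + I*√2/6 ≈ 4.1667 + 0.2357*I)
r(q) = q*(-3 + q)
50*K + r(-9) = 50*(25/6 + I*√2/6) - 9*(-3 - 9) = (625/3 + 25*I*√2/3) - 9*(-12) = (625/3 + 25*I*√2/3) + 108 = 949/3 + 25*I*√2/3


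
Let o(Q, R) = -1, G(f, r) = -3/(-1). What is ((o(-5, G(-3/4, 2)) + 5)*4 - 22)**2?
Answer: 36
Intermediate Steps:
G(f, r) = 3 (G(f, r) = -3*(-1) = 3)
((o(-5, G(-3/4, 2)) + 5)*4 - 22)**2 = ((-1 + 5)*4 - 22)**2 = (4*4 - 22)**2 = (16 - 22)**2 = (-6)**2 = 36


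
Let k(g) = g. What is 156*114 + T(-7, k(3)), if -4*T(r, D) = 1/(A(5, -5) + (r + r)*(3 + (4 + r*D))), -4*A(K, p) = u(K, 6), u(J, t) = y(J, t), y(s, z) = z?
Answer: 13835951/778 ≈ 17784.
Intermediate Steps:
u(J, t) = t
A(K, p) = -3/2 (A(K, p) = -¼*6 = -3/2)
T(r, D) = -1/(4*(-3/2 + 2*r*(7 + D*r))) (T(r, D) = -1/(4*(-3/2 + (r + r)*(3 + (4 + r*D)))) = -1/(4*(-3/2 + (2*r)*(3 + (4 + D*r)))) = -1/(4*(-3/2 + (2*r)*(7 + D*r))) = -1/(4*(-3/2 + 2*r*(7 + D*r))))
156*114 + T(-7, k(3)) = 156*114 - 1/(-6 + 56*(-7) + 8*3*(-7)²) = 17784 - 1/(-6 - 392 + 8*3*49) = 17784 - 1/(-6 - 392 + 1176) = 17784 - 1/778 = 13835951/778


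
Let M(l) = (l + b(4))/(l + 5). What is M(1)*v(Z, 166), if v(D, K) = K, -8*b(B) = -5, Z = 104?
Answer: 1079/24 ≈ 44.958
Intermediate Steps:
b(B) = 5/8 (b(B) = -1/8*(-5) = 5/8)
M(l) = (5/8 + l)/(5 + l) (M(l) = (l + 5/8)/(l + 5) = (5/8 + l)/(5 + l))
M(1)*v(Z, 166) = ((5/8 + 1)/(5 + 1))*166 = ((13/8)/6)*166 = ((1/6)*(13/8))*166 = (13/48)*166 = 1079/24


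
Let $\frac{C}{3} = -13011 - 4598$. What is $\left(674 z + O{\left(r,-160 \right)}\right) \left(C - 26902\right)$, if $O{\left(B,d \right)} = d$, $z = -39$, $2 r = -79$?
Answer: $2108513134$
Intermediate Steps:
$r = - \frac{79}{2}$ ($r = \frac{1}{2} \left(-79\right) = - \frac{79}{2} \approx -39.5$)
$C = -52827$ ($C = 3 \left(-13011 - 4598\right) = 3 \left(-17609\right) = -52827$)
$\left(674 z + O{\left(r,-160 \right)}\right) \left(C - 26902\right) = \left(674 \left(-39\right) - 160\right) \left(-52827 - 26902\right) = \left(-26286 - 160\right) \left(-79729\right) = \left(-26446\right) \left(-79729\right) = 2108513134$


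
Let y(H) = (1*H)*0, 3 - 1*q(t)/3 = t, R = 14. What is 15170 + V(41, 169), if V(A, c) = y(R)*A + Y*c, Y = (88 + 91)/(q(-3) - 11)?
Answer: 136441/7 ≈ 19492.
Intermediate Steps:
q(t) = 9 - 3*t
y(H) = 0 (y(H) = H*0 = 0)
Y = 179/7 (Y = (88 + 91)/((9 - 3*(-3)) - 11) = 179/((9 + 9) - 11) = 179/(18 - 11) = 179/7 ≈ 25.571)
V(A, c) = 179*c/7 (V(A, c) = 0*A + 179*c/7 = 0 + 179*c/7 = 179*c/7)
15170 + V(41, 169) = 15170 + (179/7)*169 = 15170 + 30251/7 = 136441/7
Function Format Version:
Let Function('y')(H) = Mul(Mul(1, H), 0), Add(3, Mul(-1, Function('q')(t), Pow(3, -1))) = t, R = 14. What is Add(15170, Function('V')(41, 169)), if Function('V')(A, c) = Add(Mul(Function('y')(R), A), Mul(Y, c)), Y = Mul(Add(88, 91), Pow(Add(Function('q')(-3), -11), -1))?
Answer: Rational(136441, 7) ≈ 19492.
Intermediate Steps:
Function('q')(t) = Add(9, Mul(-3, t))
Function('y')(H) = 0 (Function('y')(H) = Mul(H, 0) = 0)
Y = Rational(179, 7) (Y = Mul(Add(88, 91), Pow(Add(Add(9, Mul(-3, -3)), -11), -1)) = Mul(179, Pow(Add(Add(9, 9), -11), -1)) = Mul(179, Pow(Add(18, -11), -1)) = Mul(179, Pow(7, -1)) = Mul(179, Rational(1, 7)) = Rational(179, 7) ≈ 25.571)
Function('V')(A, c) = Mul(Rational(179, 7), c) (Function('V')(A, c) = Add(Mul(0, A), Mul(Rational(179, 7), c)) = Add(0, Mul(Rational(179, 7), c)) = Mul(Rational(179, 7), c))
Add(15170, Function('V')(41, 169)) = Add(15170, Mul(Rational(179, 7), 169)) = Add(15170, Rational(30251, 7)) = Rational(136441, 7)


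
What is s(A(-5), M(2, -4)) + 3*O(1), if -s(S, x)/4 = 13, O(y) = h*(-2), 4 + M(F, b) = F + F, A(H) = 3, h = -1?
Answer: -46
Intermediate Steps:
M(F, b) = -4 + 2*F (M(F, b) = -4 + (F + F) = -4 + 2*F)
O(y) = 2 (O(y) = -1*(-2) = 2)
s(S, x) = -52 (s(S, x) = -4*13 = -52)
s(A(-5), M(2, -4)) + 3*O(1) = -52 + 3*2 = -52 + 6 = -46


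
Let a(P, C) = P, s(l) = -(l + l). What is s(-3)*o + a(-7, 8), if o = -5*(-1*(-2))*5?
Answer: -307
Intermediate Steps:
s(l) = -2*l
o = -50 (o = -10*5 = -5*10 = -50)
s(-3)*o + a(-7, 8) = -2*(-3)*(-50) - 7 = 6*(-50) - 7 = -300 - 7 = -307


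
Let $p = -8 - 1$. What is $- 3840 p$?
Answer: $34560$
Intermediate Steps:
$p = -9$
$- 3840 p = - 3840 \left(-9\right) = \left(-1\right) \left(-34560\right) = 34560$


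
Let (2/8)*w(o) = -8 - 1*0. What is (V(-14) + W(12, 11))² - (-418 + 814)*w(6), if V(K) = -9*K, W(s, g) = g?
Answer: 31441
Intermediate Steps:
w(o) = -32 (w(o) = 4*(-8 - 1*0) = 4*(-8 + 0) = 4*(-8) = -32)
(V(-14) + W(12, 11))² - (-418 + 814)*w(6) = (-9*(-14) + 11)² - (-418 + 814)*(-32) = (126 + 11)² - 396*(-32) = 137² - 1*(-12672) = 18769 + 12672 = 31441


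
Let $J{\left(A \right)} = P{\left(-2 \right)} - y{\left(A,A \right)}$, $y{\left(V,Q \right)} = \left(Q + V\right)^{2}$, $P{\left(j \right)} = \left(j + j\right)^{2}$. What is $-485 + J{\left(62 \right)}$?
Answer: $-15845$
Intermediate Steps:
$P{\left(j \right)} = 4 j^{2}$ ($P{\left(j \right)} = \left(2 j\right)^{2} = 4 j^{2}$)
$J{\left(A \right)} = 16 - 4 A^{2}$ ($J{\left(A \right)} = 4 \left(-2\right)^{2} - \left(A + A\right)^{2} = 4 \cdot 4 - \left(2 A\right)^{2} = 16 - 4 A^{2}$)
$-485 + J{\left(62 \right)} = -485 + \left(16 - 4 \cdot 62^{2}\right) = -485 + \left(16 - 15376\right) = -485 - 15360 = -15845$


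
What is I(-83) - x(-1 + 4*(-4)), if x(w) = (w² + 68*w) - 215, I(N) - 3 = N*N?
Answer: 7974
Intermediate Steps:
I(N) = 3 + N² (I(N) = 3 + N*N = 3 + N²)
x(w) = -215 + w² + 68*w
I(-83) - x(-1 + 4*(-4)) = (3 + (-83)²) - (-215 + (-1 + 4*(-4))² + 68*(-1 + 4*(-4))) = (3 + 6889) - (-215 + (-1 - 16)² + 68*(-1 - 16)) = 6892 - (-215 + (-17)² + 68*(-17)) = 6892 - (-215 + 289 - 1156) = 6892 - 1*(-1082) = 6892 + 1082 = 7974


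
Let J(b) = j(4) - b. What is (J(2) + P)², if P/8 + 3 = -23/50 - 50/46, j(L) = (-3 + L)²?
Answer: 461863081/330625 ≈ 1396.9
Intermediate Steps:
J(b) = 1 - b (J(b) = (-3 + 4)² - b = 1² - b = 1 - b)
P = -20916/575 (P = -24 + 8*(-23/50 - 50/46) = -24 + 8*(-23*1/50 - 50*1/46) = -24 + 8*(-23/50 - 25/23) = -24 + 8*(-1779/1150) = -24 - 7116/575 = -20916/575 ≈ -36.376)
(J(2) + P)² = ((1 - 1*2) - 20916/575)² = ((1 - 2) - 20916/575)² = (-1 - 20916/575)² = (-21491/575)² = 461863081/330625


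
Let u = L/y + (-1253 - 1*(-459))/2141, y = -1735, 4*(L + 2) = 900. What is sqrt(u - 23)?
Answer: 7*I*sqrt(6617481096370)/3714635 ≈ 4.8476*I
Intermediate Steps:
L = 223 (L = -2 + (1/4)*900 = -2 + 225 = 223)
u = -1855033/3714635 (u = 223/(-1735) + (-1253 - 1*(-459))/2141 = 223*(-1/1735) + (-1253 + 459)*(1/2141) = -223/1735 - 794*1/2141 = -223/1735 - 794/2141 = -1855033/3714635 ≈ -0.49938)
sqrt(u - 23) = sqrt(-1855033/3714635 - 23) = sqrt(-87291638/3714635) = 7*I*sqrt(6617481096370)/3714635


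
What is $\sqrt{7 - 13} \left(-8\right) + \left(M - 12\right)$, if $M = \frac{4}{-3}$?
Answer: $- \frac{40}{3} - 8 i \sqrt{6} \approx -13.333 - 19.596 i$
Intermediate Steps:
$M = - \frac{4}{3}$ ($M = 4 \left(- \frac{1}{3}\right) = - \frac{4}{3} \approx -1.3333$)
$\sqrt{7 - 13} \left(-8\right) + \left(M - 12\right) = \sqrt{7 - 13} \left(-8\right) - \frac{40}{3} = \sqrt{-6} \left(-8\right) - \frac{40}{3} = i \sqrt{6} \left(-8\right) - \frac{40}{3} = - 8 i \sqrt{6} - \frac{40}{3} = - \frac{40}{3} - 8 i \sqrt{6}$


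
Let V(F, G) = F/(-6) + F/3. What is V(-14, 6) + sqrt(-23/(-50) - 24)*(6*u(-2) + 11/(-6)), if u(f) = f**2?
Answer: -7/3 + 133*I*sqrt(2354)/60 ≈ -2.3333 + 107.55*I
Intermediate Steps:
V(F, G) = F/6 (V(F, G) = F*(-1/6) + F*(1/3) = -F/6 + F/3 = F/6)
V(-14, 6) + sqrt(-23/(-50) - 24)*(6*u(-2) + 11/(-6)) = (1/6)*(-14) + sqrt(-23/(-50) - 24)*(6*(-2)**2 + 11/(-6)) = -7/3 + sqrt(-23*(-1/50) - 24)*(6*4 + 11*(-1/6)) = -7/3 + sqrt(23/50 - 24)*(24 - 11/6) = -7/3 + sqrt(-1177/50)*(133/6) = -7/3 + (I*sqrt(2354)/10)*(133/6) = -7/3 + 133*I*sqrt(2354)/60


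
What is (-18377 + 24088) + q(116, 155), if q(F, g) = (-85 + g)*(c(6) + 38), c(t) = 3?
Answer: 8581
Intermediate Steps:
q(F, g) = -3485 + 41*g (q(F, g) = (-85 + g)*(3 + 38) = (-85 + g)*41 = -3485 + 41*g)
(-18377 + 24088) + q(116, 155) = (-18377 + 24088) + (-3485 + 41*155) = 5711 + (-3485 + 6355) = 5711 + 2870 = 8581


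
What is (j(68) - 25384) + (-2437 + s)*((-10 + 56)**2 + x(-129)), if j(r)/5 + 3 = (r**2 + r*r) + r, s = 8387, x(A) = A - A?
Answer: 12611381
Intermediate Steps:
x(A) = 0
j(r) = -15 + 5*r + 10*r**2 (j(r) = -15 + 5*((r**2 + r*r) + r) = -15 + 5*((r**2 + r**2) + r) = -15 + 5*(2*r**2 + r) = -15 + 5*(r + 2*r**2) = -15 + (5*r + 10*r**2) = -15 + 5*r + 10*r**2)
(j(68) - 25384) + (-2437 + s)*((-10 + 56)**2 + x(-129)) = ((-15 + 5*68 + 10*68**2) - 25384) + (-2437 + 8387)*((-10 + 56)**2 + 0) = ((-15 + 340 + 10*4624) - 25384) + 5950*(46**2 + 0) = ((-15 + 340 + 46240) - 25384) + 5950*(2116 + 0) = (46565 - 25384) + 5950*2116 = 21181 + 12590200 = 12611381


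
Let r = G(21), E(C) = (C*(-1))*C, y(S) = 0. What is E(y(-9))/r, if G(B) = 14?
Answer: 0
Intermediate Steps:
E(C) = -C² (E(C) = (-C)*C = -C²)
r = 14
E(y(-9))/r = -1*0²/14 = -1*0*(1/14) = 0*(1/14) = 0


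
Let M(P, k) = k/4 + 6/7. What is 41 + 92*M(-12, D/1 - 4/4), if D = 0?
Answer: 678/7 ≈ 96.857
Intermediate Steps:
M(P, k) = 6/7 + k/4 (M(P, k) = k*(1/4) + 6*(1/7) = k/4 + 6/7 = 6/7 + k/4)
41 + 92*M(-12, D/1 - 4/4) = 41 + 92*(6/7 + (0/1 - 4/4)/4) = 41 + 92*(6/7 + (0*1 - 4*1/4)/4) = 41 + 92*(6/7 + (0 - 1)/4) = 41 + 92*(6/7 + (1/4)*(-1)) = 41 + 92*(6/7 - 1/4) = 41 + 92*(17/28) = 41 + 391/7 = 678/7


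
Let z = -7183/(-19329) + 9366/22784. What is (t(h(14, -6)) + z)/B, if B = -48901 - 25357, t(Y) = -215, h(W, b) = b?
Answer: 47169786677/16351312191744 ≈ 0.0028848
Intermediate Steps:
z = 172346443/220195968 (z = -7183*(-1/19329) + 9366*(1/22784) = 7183/19329 + 4683/11392 = 172346443/220195968 ≈ 0.78270)
B = -74258
(t(h(14, -6)) + z)/B = (-215 + 172346443/220195968)/(-74258) = -47169786677/220195968*(-1/74258) = 47169786677/16351312191744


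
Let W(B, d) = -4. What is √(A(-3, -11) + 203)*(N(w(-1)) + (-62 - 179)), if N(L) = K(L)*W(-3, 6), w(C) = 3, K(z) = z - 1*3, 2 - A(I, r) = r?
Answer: -1446*√6 ≈ -3542.0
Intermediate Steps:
A(I, r) = 2 - r
K(z) = -3 + z (K(z) = z - 3 = -3 + z)
N(L) = 12 - 4*L (N(L) = (-3 + L)*(-4) = 12 - 4*L)
√(A(-3, -11) + 203)*(N(w(-1)) + (-62 - 179)) = √((2 - 1*(-11)) + 203)*((12 - 4*3) + (-62 - 179)) = √((2 + 11) + 203)*((12 - 12) - 241) = √(13 + 203)*(0 - 241) = √216*(-241) = (6*√6)*(-241) = -1446*√6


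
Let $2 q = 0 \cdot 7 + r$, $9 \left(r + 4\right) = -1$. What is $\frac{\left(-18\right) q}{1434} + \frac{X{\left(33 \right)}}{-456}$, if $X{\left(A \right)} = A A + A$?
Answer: $- \frac{132673}{54492} \approx -2.4347$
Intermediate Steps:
$r = - \frac{37}{9}$ ($r = -4 + \frac{1}{9} \left(-1\right) = -4 - \frac{1}{9} = - \frac{37}{9} \approx -4.1111$)
$X{\left(A \right)} = A + A^{2}$ ($X{\left(A \right)} = A^{2} + A = A + A^{2}$)
$q = - \frac{37}{18}$ ($q = \frac{0 \cdot 7 - \frac{37}{9}}{2} = \frac{0 - \frac{37}{9}}{2} = \frac{1}{2} \left(- \frac{37}{9}\right) = - \frac{37}{18} \approx -2.0556$)
$\frac{\left(-18\right) q}{1434} + \frac{X{\left(33 \right)}}{-456} = \frac{\left(-18\right) \left(- \frac{37}{18}\right)}{1434} + \frac{33 \left(1 + 33\right)}{-456} = 37 \cdot \frac{1}{1434} + 33 \cdot 34 \left(- \frac{1}{456}\right) = \frac{37}{1434} + 1122 \left(- \frac{1}{456}\right) = \frac{37}{1434} - \frac{187}{76} = - \frac{132673}{54492}$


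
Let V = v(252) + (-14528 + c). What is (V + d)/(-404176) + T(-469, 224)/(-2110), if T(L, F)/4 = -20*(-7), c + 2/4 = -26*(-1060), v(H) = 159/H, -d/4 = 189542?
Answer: 11305544239/7163615424 ≈ 1.5782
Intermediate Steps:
d = -758168 (d = -4*189542 = -758168)
c = 55119/2 (c = -1/2 - 26*(-1060) = -1/2 + 27560 = 55119/2 ≈ 27560.)
T(L, F) = 560 (T(L, F) = 4*(-20*(-7)) = 4*140 = 560)
V = 1094699/84 (V = 159/252 + (-14528 + 55119/2) = 159*(1/252) + 26063/2 = 53/84 + 26063/2 = 1094699/84 ≈ 13032.)
(V + d)/(-404176) + T(-469, 224)/(-2110) = (1094699/84 - 758168)/(-404176) + 560/(-2110) = -62591413/84*(-1/404176) + 560*(-1/2110) = 62591413/33950784 - 56/211 = 11305544239/7163615424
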